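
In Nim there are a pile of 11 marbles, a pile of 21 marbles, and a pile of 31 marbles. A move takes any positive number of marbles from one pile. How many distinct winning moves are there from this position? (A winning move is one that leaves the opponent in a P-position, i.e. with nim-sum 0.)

Write each in binary and XOR column by column:
  01011  (11)
  10101  (21)
  11111  (31)
  -----
  00001  (1)
The overall nim-sum is X = 1. A pile of size p has a winning move iff p XOR X < p (reduce it to p XOR X).
  11: 11 XOR 1 = 10 < 11 — winning move (to 10).
  21: 21 XOR 1 = 20 < 21 — winning move (to 20).
  31: 31 XOR 1 = 30 < 31 — winning move (to 30).
That gives 3 winning moves.

3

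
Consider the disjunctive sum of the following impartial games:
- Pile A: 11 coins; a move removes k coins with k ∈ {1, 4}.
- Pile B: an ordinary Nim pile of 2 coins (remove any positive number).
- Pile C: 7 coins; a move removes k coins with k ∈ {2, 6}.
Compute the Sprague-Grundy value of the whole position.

Grundy values for pile A (subtraction set {1, 4}):
k:     0  1  2  3  4  5  6  7  8  9 10 11
g(k):  0  1  0  1  2  0  1  0  1  2  0  1
So g(11) = 1.
Pile B is a plain Nim pile of size 2, so its Grundy value is 2.
For pile C, compute g(0), g(1), … with moves {2, 6}:
k:     0  1  2  3  4  5  6  7
g(k):  0  0  1  1  0  0  1  1
So g(7) = 1.
The value of a disjunctive sum is the nim-sum of the parts.
Combined value = 1 ⊕ 2 ⊕ 1 = 2.

2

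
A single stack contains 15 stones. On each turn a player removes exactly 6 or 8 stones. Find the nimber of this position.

0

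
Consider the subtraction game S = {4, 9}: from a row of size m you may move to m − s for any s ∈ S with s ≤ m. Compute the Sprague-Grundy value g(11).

2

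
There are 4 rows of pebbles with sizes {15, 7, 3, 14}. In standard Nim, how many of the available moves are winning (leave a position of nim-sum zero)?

Compute the nim-sum pairwise:
15 ^ 7 = 8
8 ^ 3 = 11
11 ^ 14 = 5
The overall nim-sum is X = 5. A row of size p has a winning move iff p XOR X < p (reduce it to p XOR X).
  15: 15 XOR 5 = 10 < 15 — winning move (to 10).
  7: 7 XOR 5 = 2 < 7 — winning move (to 2).
  3: 3 XOR 5 = 6 ≥ 3 — no move.
  14: 14 XOR 5 = 11 < 14 — winning move (to 11).
That gives 3 winning moves.

3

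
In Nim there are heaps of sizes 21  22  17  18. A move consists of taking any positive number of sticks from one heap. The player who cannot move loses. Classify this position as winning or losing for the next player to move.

Losing position

In binary:
  10101  (21)
  10110  (22)
  10001  (17)
  10010  (18)
  -----
  00000  (0)
The nim-sum is 0, so this is a P-position: the player to move is in a losing position under optimal play.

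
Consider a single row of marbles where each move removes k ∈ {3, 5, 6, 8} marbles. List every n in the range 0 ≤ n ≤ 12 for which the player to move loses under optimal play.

0, 1, 2, 11, 12

Build the Grundy sequence with g(k) = mex{g(k−s) : s ∈ {3, 5, 6, 8}, s ≤ k}:
g(0) = mex{} = 0
g(1) = mex{} = 0
g(2) = mex{} = 0
g(3) = mex{0} = 1
g(4) = mex{0} = 1
g(5) = mex{0} = 1
g(6) = mex{0,1} = 2
g(7) = mex{0,1} = 2
g(8) = mex{0,1} = 2
g(9) = mex{0,1,2} = 3
g(10) = mex{0,1,2} = 3
g(11) = mex{1,2} = 0
g(12) = mex{1,2,3} = 0
The P-positions (g = 0) in 0..12 are 0, 1, 2, 11, 12.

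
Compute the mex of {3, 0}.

1

0 is in the set but 1 is not, so the mex is 1.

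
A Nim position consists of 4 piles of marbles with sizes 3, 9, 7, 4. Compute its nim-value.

9

Write each in binary and XOR column by column:
  0011  (3)
  1001  (9)
  0111  (7)
  0100  (4)
  ----
  1001  (9)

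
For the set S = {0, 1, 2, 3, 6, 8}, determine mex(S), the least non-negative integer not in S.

4

The values 0, 1, 2, 3 are all present; 4 is the first non-negative integer missing from the set.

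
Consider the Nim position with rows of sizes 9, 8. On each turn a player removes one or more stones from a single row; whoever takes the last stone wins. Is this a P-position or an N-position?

N-position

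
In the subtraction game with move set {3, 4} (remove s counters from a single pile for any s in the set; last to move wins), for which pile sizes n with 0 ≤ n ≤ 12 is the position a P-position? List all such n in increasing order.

Grundy values for subtraction set {3, 4}:
g(0) = mex{} = 0
g(1) = mex{} = 0
g(2) = mex{} = 0
g(3) = mex{0} = 1
g(4) = mex{0} = 1
g(5) = mex{0} = 1
g(6) = mex{0,1} = 2
g(7) = mex{1} = 0
g(8) = mex{1} = 0
g(9) = mex{1,2} = 0
g(10) = mex{0,2} = 1
g(11) = mex{0} = 1
g(12) = mex{0} = 1
The P-positions (g = 0) in 0..12 are 0, 1, 2, 7, 8, 9.

0, 1, 2, 7, 8, 9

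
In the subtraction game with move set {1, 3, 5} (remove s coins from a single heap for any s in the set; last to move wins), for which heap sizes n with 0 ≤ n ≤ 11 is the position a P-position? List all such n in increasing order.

0, 2, 4, 6, 8, 10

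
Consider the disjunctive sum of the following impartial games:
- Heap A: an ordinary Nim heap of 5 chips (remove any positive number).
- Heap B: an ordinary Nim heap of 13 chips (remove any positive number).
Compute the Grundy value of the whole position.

8

Heap A is a plain Nim heap of size 5, so its Grundy value is 5.
Heap B is a plain Nim heap of size 13, so its Grundy value is 13.
The value of a disjunctive sum is the nim-sum of the parts.
Combined value = 5 XOR 13 = 8.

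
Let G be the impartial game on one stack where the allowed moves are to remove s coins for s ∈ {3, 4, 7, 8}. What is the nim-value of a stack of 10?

3

Grundy values for subtraction set {3, 4, 7, 8}:
g(0) = mex{} = 0
g(1) = mex{} = 0
g(2) = mex{} = 0
g(3) = mex{0} = 1
g(4) = mex{0} = 1
g(5) = mex{0} = 1
g(6) = mex{0,1} = 2
g(7) = mex{0,1} = 2
g(8) = mex{0,1} = 2
g(9) = mex{0,1,2} = 3
g(10) = mex{0,1,2} = 3
So g(10) = 3.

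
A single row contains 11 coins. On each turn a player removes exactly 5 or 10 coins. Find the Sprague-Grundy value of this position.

2

Grundy values for subtraction set {5, 10}:
k:     0  1  2  3  4  5  6  7  8  9 10 11
g(k):  0  0  0  0  0  1  1  1  1  1  2  2
So g(11) = 2.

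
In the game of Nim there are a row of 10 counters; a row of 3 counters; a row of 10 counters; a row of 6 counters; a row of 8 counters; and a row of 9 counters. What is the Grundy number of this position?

Compute the nim-sum pairwise:
10 ^ 3 = 9
9 ^ 10 = 3
3 ^ 6 = 5
5 ^ 8 = 13
13 ^ 9 = 4

4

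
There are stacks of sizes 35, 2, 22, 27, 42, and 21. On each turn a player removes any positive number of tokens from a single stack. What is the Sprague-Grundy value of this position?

Bitwise XOR of the heap sizes:
  100011  (35)
  000010  (2)
  010110  (22)
  011011  (27)
  101010  (42)
  010101  (21)
  ------
  010011  (19)

19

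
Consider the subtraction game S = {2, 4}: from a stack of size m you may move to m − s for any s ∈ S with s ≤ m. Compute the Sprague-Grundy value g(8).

1

Grundy values for subtraction set {2, 4}:
k:     0  1  2  3  4  5  6  7  8
g(k):  0  0  1  1  2  2  0  0  1
So g(8) = 1.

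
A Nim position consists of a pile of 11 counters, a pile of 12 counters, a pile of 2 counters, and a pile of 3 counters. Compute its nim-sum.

6

Write each in binary and XOR column by column:
  1011  (11)
  1100  (12)
  0010  (2)
  0011  (3)
  ----
  0110  (6)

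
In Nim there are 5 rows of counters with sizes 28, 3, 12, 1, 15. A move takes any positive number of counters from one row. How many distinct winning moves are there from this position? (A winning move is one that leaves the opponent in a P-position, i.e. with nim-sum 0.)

1

Compute the nim-sum pairwise:
28 ^ 3 = 31
31 ^ 12 = 19
19 ^ 1 = 18
18 ^ 15 = 29
The overall nim-sum is X = 29. A row of size p has a winning move iff p XOR X < p (reduce it to p XOR X).
  28: 28 XOR 29 = 1 < 28 — winning move (to 1).
  3: 3 XOR 29 = 30 ≥ 3 — no move.
  12: 12 XOR 29 = 17 ≥ 12 — no move.
  1: 1 XOR 29 = 28 ≥ 1 — no move.
  15: 15 XOR 29 = 18 ≥ 15 — no move.
That gives 1 winning move.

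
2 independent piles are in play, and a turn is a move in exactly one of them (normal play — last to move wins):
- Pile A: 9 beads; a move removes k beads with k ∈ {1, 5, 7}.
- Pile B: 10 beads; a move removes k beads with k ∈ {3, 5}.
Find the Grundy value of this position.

1

For pile A, compute g(0), g(1), … with moves {1, 5, 7}:
k:     0  1  2  3  4  5  6  7  8  9
g(k):  0  1  0  1  0  1  0  1  0  1
So g(9) = 1.
Grundy values for pile B (subtraction set {3, 5}):
g(0) = mex{} = 0
g(1) = mex{} = 0
g(2) = mex{} = 0
g(3) = mex{0} = 1
g(4) = mex{0} = 1
g(5) = mex{0} = 1
g(6) = mex{0,1} = 2
g(7) = mex{0,1} = 2
g(8) = mex{1} = 0
g(9) = mex{1,2} = 0
g(10) = mex{1,2} = 0
So g(10) = 0.
By the Sprague-Grundy theorem, the Grundy value of a sum of independent games is the XOR of the component values.
Combined value = 1 XOR 0 = 1.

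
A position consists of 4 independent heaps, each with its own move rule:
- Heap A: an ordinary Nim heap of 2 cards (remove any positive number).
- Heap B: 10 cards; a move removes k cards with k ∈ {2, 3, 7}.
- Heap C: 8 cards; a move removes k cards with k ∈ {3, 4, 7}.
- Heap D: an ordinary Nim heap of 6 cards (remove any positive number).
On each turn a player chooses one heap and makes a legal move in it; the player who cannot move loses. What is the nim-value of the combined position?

6

Heap A is a plain Nim heap of size 2, so its Grundy value is 2.
Grundy values for heap B (subtraction set {2, 3, 7}):
g(0) = mex{} = 0
g(1) = mex{} = 0
g(2) = mex{0} = 1
g(3) = mex{0} = 1
g(4) = mex{0,1} = 2
g(5) = mex{1} = 0
g(6) = mex{1,2} = 0
g(7) = mex{0,2} = 1
g(8) = mex{0} = 1
g(9) = mex{0,1} = 2
g(10) = mex{1} = 0
So g(10) = 0.
For heap C, compute g(0), g(1), … with moves {3, 4, 7}:
k:     0  1  2  3  4  5  6  7  8
g(k):  0  0  0  1  1  1  2  2  2
So g(8) = 2.
Heap D is a plain Nim heap of size 6, so its Grundy value is 6.
By the Sprague-Grundy theorem, the Grundy value of a sum of independent games is the XOR of the component values.
Combined value = 2 ⊕ 0 ⊕ 2 ⊕ 6 = 6.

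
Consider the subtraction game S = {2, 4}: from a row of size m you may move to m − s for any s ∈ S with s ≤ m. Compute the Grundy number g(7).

0

Grundy values for subtraction set {2, 4}:
k:     0  1  2  3  4  5  6  7
g(k):  0  0  1  1  2  2  0  0
So g(7) = 0.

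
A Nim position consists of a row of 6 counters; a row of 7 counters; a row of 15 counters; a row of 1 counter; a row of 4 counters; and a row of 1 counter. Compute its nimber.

10

In binary:
  0110  (6)
  0111  (7)
  1111  (15)
  0001  (1)
  0100  (4)
  0001  (1)
  ----
  1010  (10)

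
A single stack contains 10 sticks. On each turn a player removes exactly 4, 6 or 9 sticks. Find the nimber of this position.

2

Build the Grundy sequence with g(k) = mex{g(k−s) : s ∈ {4, 6, 9}, s ≤ k}:
k:     0  1  2  3  4  5  6  7  8  9 10
g(k):  0  0  0  0  1  1  1  1  2  2  2
So g(10) = 2.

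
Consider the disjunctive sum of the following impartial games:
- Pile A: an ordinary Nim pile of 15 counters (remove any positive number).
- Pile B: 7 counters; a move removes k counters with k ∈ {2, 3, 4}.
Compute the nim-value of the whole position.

15

Pile A is a plain Nim pile of size 15, so its Grundy value is 15.
Build the Grundy sequence for pile B with g(k) = mex{g(k−s) : s ∈ {2, 3, 4}, s ≤ k}:
g(0) = mex{} = 0
g(1) = mex{} = 0
g(2) = mex{0} = 1
g(3) = mex{0} = 1
g(4) = mex{0,1} = 2
g(5) = mex{0,1} = 2
g(6) = mex{1,2} = 0
g(7) = mex{1,2} = 0
So g(7) = 0.
The value of a disjunctive sum is the nim-sum of the parts.
Combined value = 15 ⊕ 0 = 15.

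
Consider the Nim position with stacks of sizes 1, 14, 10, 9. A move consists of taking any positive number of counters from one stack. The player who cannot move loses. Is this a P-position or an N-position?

N-position

Write each in binary and XOR column by column:
  0001  (1)
  1110  (14)
  1010  (10)
  1001  (9)
  ----
  1100  (12)
The nim-sum is 12 ≠ 0, so this is an N-position: the player to move can win.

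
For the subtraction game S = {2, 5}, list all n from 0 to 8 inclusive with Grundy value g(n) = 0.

Build the Grundy sequence with g(k) = mex{g(k−s) : s ∈ {2, 5}, s ≤ k}:
g(0) = mex{} = 0
g(1) = mex{} = 0
g(2) = mex{0} = 1
g(3) = mex{0} = 1
g(4) = mex{1} = 0
g(5) = mex{0,1} = 2
g(6) = mex{0} = 1
g(7) = mex{1,2} = 0
g(8) = mex{1} = 0
The P-positions (g = 0) in 0..8 are 0, 1, 4, 7, 8.

0, 1, 4, 7, 8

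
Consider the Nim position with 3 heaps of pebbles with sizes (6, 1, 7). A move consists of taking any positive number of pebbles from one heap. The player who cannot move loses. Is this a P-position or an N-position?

P-position

Write each in binary and XOR column by column:
  110  (6)
  001  (1)
  111  (7)
  ---
  000  (0)
The nim-sum is 0, so this is a P-position: the player to move is in a losing position under optimal play.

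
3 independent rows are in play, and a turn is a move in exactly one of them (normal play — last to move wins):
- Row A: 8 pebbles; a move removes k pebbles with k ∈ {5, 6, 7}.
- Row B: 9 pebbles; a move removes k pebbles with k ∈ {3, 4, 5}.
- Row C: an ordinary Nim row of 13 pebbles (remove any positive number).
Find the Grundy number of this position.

12

Grundy values for row A (subtraction set {5, 6, 7}):
k:     0  1  2  3  4  5  6  7  8
g(k):  0  0  0  0  0  1  1  1  1
So g(8) = 1.
Grundy values for row B (subtraction set {3, 4, 5}):
k:     0  1  2  3  4  5  6  7  8  9
g(k):  0  0  0  1  1  1  2  2  0  0
So g(9) = 0.
Row C is a plain Nim row of size 13, so its Grundy value is 13.
By the Sprague-Grundy theorem, the Grundy value of a sum of independent games is the XOR of the component values.
Combined value = 1 ⊕ 0 ⊕ 13 = 12.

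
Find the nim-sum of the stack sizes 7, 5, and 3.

1

Compute the nim-sum pairwise:
7 ^ 5 = 2
2 ^ 3 = 1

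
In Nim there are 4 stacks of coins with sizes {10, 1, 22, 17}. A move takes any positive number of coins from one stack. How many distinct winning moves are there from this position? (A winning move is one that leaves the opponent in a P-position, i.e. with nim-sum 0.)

1

Compute the nim-sum pairwise:
10 XOR 1 = 11
11 XOR 22 = 29
29 XOR 17 = 12
The overall nim-sum is X = 12. A stack of size p has a winning move iff p XOR X < p (reduce it to p XOR X).
  10: 10 XOR 12 = 6 < 10 — winning move (to 6).
  1: 1 XOR 12 = 13 ≥ 1 — no move.
  22: 22 XOR 12 = 26 ≥ 22 — no move.
  17: 17 XOR 12 = 29 ≥ 17 — no move.
That gives 1 winning move.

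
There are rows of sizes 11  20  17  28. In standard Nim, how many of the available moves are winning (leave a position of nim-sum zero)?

Nim-sum: 11 ⊕ 20 ⊕ 17 ⊕ 28 = 18.
The overall nim-sum is X = 18. A row of size p has a winning move iff p XOR X < p (reduce it to p XOR X).
  11: 11 XOR 18 = 25 ≥ 11 — no move.
  20: 20 XOR 18 = 6 < 20 — winning move (to 6).
  17: 17 XOR 18 = 3 < 17 — winning move (to 3).
  28: 28 XOR 18 = 14 < 28 — winning move (to 14).
That gives 3 winning moves.

3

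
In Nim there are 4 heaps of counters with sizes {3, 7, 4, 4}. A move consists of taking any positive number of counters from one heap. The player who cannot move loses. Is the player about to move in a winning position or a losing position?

Compute the nim-sum pairwise:
3 ⊕ 7 = 4
4 ⊕ 4 = 0
0 ⊕ 4 = 4
The nim-sum is 4 ≠ 0, so this is an N-position: the player to move can win.

Winning position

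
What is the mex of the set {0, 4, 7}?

1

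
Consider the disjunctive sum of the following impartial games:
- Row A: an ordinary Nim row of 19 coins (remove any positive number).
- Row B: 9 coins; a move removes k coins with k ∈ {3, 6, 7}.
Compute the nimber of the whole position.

16

Row A is a plain Nim row of size 19, so its Grundy value is 19.
Grundy values for row B (subtraction set {3, 6, 7}):
k:     0  1  2  3  4  5  6  7  8  9
g(k):  0  0  0  1  1  1  2  2  2  3
So g(9) = 3.
By the Sprague-Grundy theorem, the Grundy value of a sum of independent games is the XOR of the component values.
Combined value = 19 ⊕ 3 = 16.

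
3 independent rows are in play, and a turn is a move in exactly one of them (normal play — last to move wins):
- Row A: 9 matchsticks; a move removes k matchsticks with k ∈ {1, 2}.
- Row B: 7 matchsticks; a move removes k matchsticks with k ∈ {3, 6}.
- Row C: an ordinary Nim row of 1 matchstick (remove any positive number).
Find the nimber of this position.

3

Grundy values for row A (subtraction set {1, 2}):
g(0) = mex{} = 0
g(1) = mex{0} = 1
g(2) = mex{0,1} = 2
g(3) = mex{1,2} = 0
g(4) = mex{0,2} = 1
g(5) = mex{0,1} = 2
g(6) = mex{1,2} = 0
g(7) = mex{0,2} = 1
g(8) = mex{0,1} = 2
g(9) = mex{1,2} = 0
So g(9) = 0.
Grundy values for row B (subtraction set {3, 6}):
g(0) = mex{} = 0
g(1) = mex{} = 0
g(2) = mex{} = 0
g(3) = mex{0} = 1
g(4) = mex{0} = 1
g(5) = mex{0} = 1
g(6) = mex{0,1} = 2
g(7) = mex{0,1} = 2
So g(7) = 2.
Row C is a plain Nim row of size 1, so its Grundy value is 1.
By the Sprague-Grundy theorem, the Grundy value of a sum of independent games is the XOR of the component values.
Combined value = 0 XOR 2 XOR 1 = 3.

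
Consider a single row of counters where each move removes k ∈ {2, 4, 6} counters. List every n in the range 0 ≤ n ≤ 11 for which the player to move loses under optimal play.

0, 1, 8, 9

Build the Grundy sequence with g(k) = mex{g(k−s) : s ∈ {2, 4, 6}, s ≤ k}:
k:     0  1  2  3  4  5  6  7  8  9 10 11
g(k):  0  0  1  1  2  2  3  3  0  0  1  1
The P-positions (g = 0) in 0..11 are 0, 1, 8, 9.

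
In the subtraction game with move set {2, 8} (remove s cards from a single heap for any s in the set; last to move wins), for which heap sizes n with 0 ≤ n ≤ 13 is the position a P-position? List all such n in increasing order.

0, 1, 4, 5, 10, 11

Grundy values for subtraction set {2, 8}:
k:     0  1  2  3  4  5  6  7  8  9 10 11 12 13
g(k):  0  0  1  1  0  0  1  1  2  2  0  0  1  1
The P-positions (g = 0) in 0..13 are 0, 1, 4, 5, 10, 11.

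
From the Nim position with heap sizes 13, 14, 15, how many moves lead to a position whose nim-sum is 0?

3

Compute the nim-sum pairwise:
13 ⊕ 14 = 3
3 ⊕ 15 = 12
The overall nim-sum is X = 12. A heap of size p has a winning move iff p XOR X < p (reduce it to p XOR X).
  13: 13 XOR 12 = 1 < 13 — winning move (to 1).
  14: 14 XOR 12 = 2 < 14 — winning move (to 2).
  15: 15 XOR 12 = 3 < 15 — winning move (to 3).
That gives 3 winning moves.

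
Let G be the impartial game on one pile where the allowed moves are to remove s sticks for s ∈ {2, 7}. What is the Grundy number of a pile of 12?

Build the Grundy sequence with g(k) = mex{g(k−s) : s ∈ {2, 7}, s ≤ k}:
g(0) = mex{} = 0
g(1) = mex{} = 0
g(2) = mex{0} = 1
g(3) = mex{0} = 1
g(4) = mex{1} = 0
g(5) = mex{1} = 0
g(6) = mex{0} = 1
g(7) = mex{0} = 1
g(8) = mex{0,1} = 2
g(9) = mex{1} = 0
g(10) = mex{1,2} = 0
g(11) = mex{0} = 1
g(12) = mex{0} = 1
So g(12) = 1.

1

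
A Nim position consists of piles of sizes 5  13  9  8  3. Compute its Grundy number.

Compute the nim-sum pairwise:
5 ^ 13 = 8
8 ^ 9 = 1
1 ^ 8 = 9
9 ^ 3 = 10

10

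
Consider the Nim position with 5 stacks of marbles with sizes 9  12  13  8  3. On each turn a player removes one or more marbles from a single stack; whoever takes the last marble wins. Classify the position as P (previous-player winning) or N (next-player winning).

N-position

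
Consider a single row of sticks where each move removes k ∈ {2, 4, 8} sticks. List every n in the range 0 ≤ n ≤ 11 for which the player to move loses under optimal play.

0, 1, 6, 7

Compute g(0), g(1), … for moves {2, 4, 8}:
k:     0  1  2  3  4  5  6  7  8  9 10 11
g(k):  0  0  1  1  2  2  0  0  1  1  2  2
The P-positions (g = 0) in 0..11 are 0, 1, 6, 7.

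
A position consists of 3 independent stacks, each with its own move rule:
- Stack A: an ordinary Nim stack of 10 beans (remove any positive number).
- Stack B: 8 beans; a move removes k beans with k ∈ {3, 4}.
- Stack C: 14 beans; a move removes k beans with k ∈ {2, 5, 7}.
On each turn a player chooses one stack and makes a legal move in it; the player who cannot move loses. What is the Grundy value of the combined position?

10

Stack A is a plain Nim stack of size 10, so its Grundy value is 10.
For stack B, compute g(0), g(1), … with moves {3, 4}:
k:     0  1  2  3  4  5  6  7  8
g(k):  0  0  0  1  1  1  2  0  0
So g(8) = 0.
Build the Grundy sequence for stack C with g(k) = mex{g(k−s) : s ∈ {2, 5, 7}, s ≤ k}:
g(0) = mex{} = 0
g(1) = mex{} = 0
g(2) = mex{0} = 1
g(3) = mex{0} = 1
g(4) = mex{1} = 0
g(5) = mex{0,1} = 2
g(6) = mex{0} = 1
g(7) = mex{0,1,2} = 3
g(8) = mex{0,1} = 2
g(9) = mex{0,1,3} = 2
g(10) = mex{1,2} = 0
g(11) = mex{0,1,2} = 3
g(12) = mex{0,2,3} = 1
g(13) = mex{1,2,3} = 0
g(14) = mex{1,2,3} = 0
So g(14) = 0.
The value of a disjunctive sum is the nim-sum of the parts.
Combined value = 10 ⊕ 0 ⊕ 0 = 10.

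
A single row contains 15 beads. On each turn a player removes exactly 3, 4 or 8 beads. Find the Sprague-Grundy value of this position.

1

Compute g(0), g(1), … for moves {3, 4, 8}:
k:     0  1  2  3  4  5  6  7  8  9 10 11 12 13 14 15
g(k):  0  0  0  1  1  1  2  0  2  3  1  3  0  0  0  1
So g(15) = 1.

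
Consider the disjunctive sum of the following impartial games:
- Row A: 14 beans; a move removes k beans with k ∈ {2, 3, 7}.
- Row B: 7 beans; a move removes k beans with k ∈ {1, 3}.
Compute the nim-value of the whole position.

3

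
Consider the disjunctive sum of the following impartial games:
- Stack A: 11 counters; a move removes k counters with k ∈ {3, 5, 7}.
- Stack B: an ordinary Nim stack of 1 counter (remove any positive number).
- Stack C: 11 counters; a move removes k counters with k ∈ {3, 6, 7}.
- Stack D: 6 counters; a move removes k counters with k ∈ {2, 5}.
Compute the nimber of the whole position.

0

For stack A, compute g(0), g(1), … with moves {3, 5, 7}:
k:     0  1  2  3  4  5  6  7  8  9 10 11
g(k):  0  0  0  1  1  1  2  2  2  3  0  0
So g(11) = 0.
Stack B is a plain Nim stack of size 1, so its Grundy value is 1.
Build the Grundy sequence for stack C with g(k) = mex{g(k−s) : s ∈ {3, 6, 7}, s ≤ k}:
k:     0  1  2  3  4  5  6  7  8  9 10 11
g(k):  0  0  0  1  1  1  2  2  2  3  0  0
So g(11) = 0.
Build the Grundy sequence for stack D with g(k) = mex{g(k−s) : s ∈ {2, 5}, s ≤ k}:
k:     0  1  2  3  4  5  6
g(k):  0  0  1  1  0  2  1
So g(6) = 1.
By the Sprague-Grundy theorem, the Grundy value of a sum of independent games is the XOR of the component values.
Combined value = 0 XOR 1 XOR 0 XOR 1 = 0.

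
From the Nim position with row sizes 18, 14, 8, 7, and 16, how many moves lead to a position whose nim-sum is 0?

3

Compute the nim-sum pairwise:
18 ⊕ 14 = 28
28 ⊕ 8 = 20
20 ⊕ 7 = 19
19 ⊕ 16 = 3
The overall nim-sum is X = 3. A row of size p has a winning move iff p XOR X < p (reduce it to p XOR X).
  18: 18 XOR 3 = 17 < 18 — winning move (to 17).
  14: 14 XOR 3 = 13 < 14 — winning move (to 13).
  8: 8 XOR 3 = 11 ≥ 8 — no move.
  7: 7 XOR 3 = 4 < 7 — winning move (to 4).
  16: 16 XOR 3 = 19 ≥ 16 — no move.
That gives 3 winning moves.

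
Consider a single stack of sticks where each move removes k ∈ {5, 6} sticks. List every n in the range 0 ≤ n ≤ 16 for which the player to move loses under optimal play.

Build the Grundy sequence with g(k) = mex{g(k−s) : s ∈ {5, 6}, s ≤ k}:
k:     0  1  2  3  4  5  6  7  8  9 10 11 12 13 14 15 16
g(k):  0  0  0  0  0  1  1  1  1  1  2  0  0  0  0  0  1
The P-positions (g = 0) in 0..16 are 0, 1, 2, 3, 4, 11, 12, 13, 14, 15.

0, 1, 2, 3, 4, 11, 12, 13, 14, 15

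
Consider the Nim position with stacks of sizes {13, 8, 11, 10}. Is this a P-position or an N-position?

Compute the nim-sum pairwise:
13 XOR 8 = 5
5 XOR 11 = 14
14 XOR 10 = 4
The nim-sum is 4 ≠ 0, so this is an N-position: the player to move can win.

N-position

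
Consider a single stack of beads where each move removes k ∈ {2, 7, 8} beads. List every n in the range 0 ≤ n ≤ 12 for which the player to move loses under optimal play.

0, 1, 4, 5, 10

Build the Grundy sequence with g(k) = mex{g(k−s) : s ∈ {2, 7, 8}, s ≤ k}:
g(0) = mex{} = 0
g(1) = mex{} = 0
g(2) = mex{0} = 1
g(3) = mex{0} = 1
g(4) = mex{1} = 0
g(5) = mex{1} = 0
g(6) = mex{0} = 1
g(7) = mex{0} = 1
g(8) = mex{0,1} = 2
g(9) = mex{0,1} = 2
g(10) = mex{1,2} = 0
g(11) = mex{0,1,2} = 3
g(12) = mex{0} = 1
The P-positions (g = 0) in 0..12 are 0, 1, 4, 5, 10.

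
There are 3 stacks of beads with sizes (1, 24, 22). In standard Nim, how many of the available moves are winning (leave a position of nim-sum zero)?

In binary:
  00001  (1)
  11000  (24)
  10110  (22)
  -----
  01111  (15)
The overall nim-sum is X = 15. A stack of size p has a winning move iff p XOR X < p (reduce it to p XOR X).
  1: 1 XOR 15 = 14 ≥ 1 — no move.
  24: 24 XOR 15 = 23 < 24 — winning move (to 23).
  22: 22 XOR 15 = 25 ≥ 22 — no move.
That gives 1 winning move.

1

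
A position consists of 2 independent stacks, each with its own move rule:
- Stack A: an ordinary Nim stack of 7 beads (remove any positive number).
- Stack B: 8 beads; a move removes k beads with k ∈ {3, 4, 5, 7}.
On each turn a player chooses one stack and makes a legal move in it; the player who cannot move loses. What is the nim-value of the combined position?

5

Stack A is a plain Nim stack of size 7, so its Grundy value is 7.
Grundy values for stack B (subtraction set {3, 4, 5, 7}):
k:     0  1  2  3  4  5  6  7  8
g(k):  0  0  0  1  1  1  2  2  2
So g(8) = 2.
The value of a disjunctive sum is the nim-sum of the parts.
Combined value = 7 ⊕ 2 = 5.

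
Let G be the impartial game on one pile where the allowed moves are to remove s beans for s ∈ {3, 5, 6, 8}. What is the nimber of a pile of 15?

1

Grundy values for subtraction set {3, 5, 6, 8}:
k:     0  1  2  3  4  5  6  7  8  9 10 11 12 13 14 15
g(k):  0  0  0  1  1  1  2  2  2  3  3  0  0  0  1  1
So g(15) = 1.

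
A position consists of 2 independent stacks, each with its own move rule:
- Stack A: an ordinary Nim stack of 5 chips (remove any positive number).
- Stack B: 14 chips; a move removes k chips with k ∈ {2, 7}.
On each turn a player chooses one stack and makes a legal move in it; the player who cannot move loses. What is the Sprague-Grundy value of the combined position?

5

Stack A is a plain Nim stack of size 5, so its Grundy value is 5.
For stack B, compute g(0), g(1), … with moves {2, 7}:
k:     0  1  2  3  4  5  6  7  8  9 10 11 12 13 14
g(k):  0  0  1  1  0  0  1  1  2  0  0  1  1  0  0
So g(14) = 0.
The value of a disjunctive sum is the nim-sum of the parts.
Combined value = 5 ⊕ 0 = 5.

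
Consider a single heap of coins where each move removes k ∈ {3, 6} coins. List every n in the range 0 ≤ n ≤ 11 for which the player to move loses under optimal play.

Compute g(0), g(1), … for moves {3, 6}:
g(0) = mex{} = 0
g(1) = mex{} = 0
g(2) = mex{} = 0
g(3) = mex{0} = 1
g(4) = mex{0} = 1
g(5) = mex{0} = 1
g(6) = mex{0,1} = 2
g(7) = mex{0,1} = 2
g(8) = mex{0,1} = 2
g(9) = mex{1,2} = 0
g(10) = mex{1,2} = 0
g(11) = mex{1,2} = 0
The P-positions (g = 0) in 0..11 are 0, 1, 2, 9, 10, 11.

0, 1, 2, 9, 10, 11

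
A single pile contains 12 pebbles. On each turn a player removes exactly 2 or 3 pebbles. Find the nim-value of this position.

1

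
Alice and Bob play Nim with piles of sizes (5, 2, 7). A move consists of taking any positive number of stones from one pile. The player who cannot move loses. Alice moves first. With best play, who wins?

Bitwise XOR of the heap sizes:
  101  (5)
  010  (2)
  111  (7)
  ---
  000  (0)
The nim-sum is 0, so this is a P-position: the player to move is in a losing position under optimal play; Alice is about to move from it and so loses — Bob wins.

Bob wins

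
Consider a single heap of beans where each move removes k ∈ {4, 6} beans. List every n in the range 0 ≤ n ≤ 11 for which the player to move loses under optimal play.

Grundy values for subtraction set {4, 6}:
g(0) = mex{} = 0
g(1) = mex{} = 0
g(2) = mex{} = 0
g(3) = mex{} = 0
g(4) = mex{0} = 1
g(5) = mex{0} = 1
g(6) = mex{0} = 1
g(7) = mex{0} = 1
g(8) = mex{0,1} = 2
g(9) = mex{0,1} = 2
g(10) = mex{1} = 0
g(11) = mex{1} = 0
The P-positions (g = 0) in 0..11 are 0, 1, 2, 3, 10, 11.

0, 1, 2, 3, 10, 11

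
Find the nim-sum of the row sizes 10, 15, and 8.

13

Nim-sum: 10 XOR 15 XOR 8 = 13.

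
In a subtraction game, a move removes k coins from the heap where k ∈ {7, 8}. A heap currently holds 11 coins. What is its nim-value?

1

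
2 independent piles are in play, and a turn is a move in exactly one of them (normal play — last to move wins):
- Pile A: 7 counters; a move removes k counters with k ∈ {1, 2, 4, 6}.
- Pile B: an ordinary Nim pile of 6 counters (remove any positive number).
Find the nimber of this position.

Grundy values for pile A (subtraction set {1, 2, 4, 6}):
k:     0  1  2  3  4  5  6  7
g(k):  0  1  2  0  1  2  3  4
So g(7) = 4.
Pile B is a plain Nim pile of size 6, so its Grundy value is 6.
By the Sprague-Grundy theorem, the Grundy value of a sum of independent games is the XOR of the component values.
Combined value = 4 XOR 6 = 2.

2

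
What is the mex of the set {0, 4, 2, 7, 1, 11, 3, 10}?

5

The values 0, 1, 2, 3, 4 are all present; 5 is the first non-negative integer missing from the set.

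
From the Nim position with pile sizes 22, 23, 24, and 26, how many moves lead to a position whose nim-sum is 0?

3

Nim-sum: 22 ^ 23 ^ 24 ^ 26 = 3.
The overall nim-sum is X = 3. A pile of size p has a winning move iff p XOR X < p (reduce it to p XOR X).
  22: 22 XOR 3 = 21 < 22 — winning move (to 21).
  23: 23 XOR 3 = 20 < 23 — winning move (to 20).
  24: 24 XOR 3 = 27 ≥ 24 — no move.
  26: 26 XOR 3 = 25 < 26 — winning move (to 25).
That gives 3 winning moves.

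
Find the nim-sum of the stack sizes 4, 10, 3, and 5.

Compute the nim-sum pairwise:
4 ^ 10 = 14
14 ^ 3 = 13
13 ^ 5 = 8

8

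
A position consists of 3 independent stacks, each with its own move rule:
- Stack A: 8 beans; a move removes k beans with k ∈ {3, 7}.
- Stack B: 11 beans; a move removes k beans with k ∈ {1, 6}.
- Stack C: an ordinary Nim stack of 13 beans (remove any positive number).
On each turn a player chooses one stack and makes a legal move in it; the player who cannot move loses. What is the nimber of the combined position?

15

For stack A, compute g(0), g(1), … with moves {3, 7}:
g(0) = mex{} = 0
g(1) = mex{} = 0
g(2) = mex{} = 0
g(3) = mex{0} = 1
g(4) = mex{0} = 1
g(5) = mex{0} = 1
g(6) = mex{1} = 0
g(7) = mex{0,1} = 2
g(8) = mex{0,1} = 2
So g(8) = 2.
Grundy values for stack B (subtraction set {1, 6}):
g(0) = mex{} = 0
g(1) = mex{0} = 1
g(2) = mex{1} = 0
g(3) = mex{0} = 1
g(4) = mex{1} = 0
g(5) = mex{0} = 1
g(6) = mex{0,1} = 2
g(7) = mex{1,2} = 0
g(8) = mex{0} = 1
g(9) = mex{1} = 0
g(10) = mex{0} = 1
g(11) = mex{1} = 0
So g(11) = 0.
Stack C is a plain Nim stack of size 13, so its Grundy value is 13.
The value of a disjunctive sum is the nim-sum of the parts.
Combined value = 2 XOR 0 XOR 13 = 15.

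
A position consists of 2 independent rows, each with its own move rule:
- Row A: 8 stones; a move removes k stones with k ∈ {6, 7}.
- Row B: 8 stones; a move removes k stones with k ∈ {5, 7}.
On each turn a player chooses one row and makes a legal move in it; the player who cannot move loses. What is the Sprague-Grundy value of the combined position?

For row A, compute g(0), g(1), … with moves {6, 7}:
k:     0  1  2  3  4  5  6  7  8
g(k):  0  0  0  0  0  0  1  1  1
So g(8) = 1.
For row B, compute g(0), g(1), … with moves {5, 7}:
k:     0  1  2  3  4  5  6  7  8
g(k):  0  0  0  0  0  1  1  1  1
So g(8) = 1.
The value of a disjunctive sum is the nim-sum of the parts.
Combined value = 1 ⊕ 1 = 0.

0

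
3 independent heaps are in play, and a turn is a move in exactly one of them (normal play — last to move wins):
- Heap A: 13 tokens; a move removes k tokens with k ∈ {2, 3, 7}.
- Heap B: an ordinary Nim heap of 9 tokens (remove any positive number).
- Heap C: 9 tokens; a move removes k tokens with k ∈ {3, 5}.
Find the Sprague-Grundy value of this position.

8

Build the Grundy sequence for heap A with g(k) = mex{g(k−s) : s ∈ {2, 3, 7}, s ≤ k}:
g(0) = mex{} = 0
g(1) = mex{} = 0
g(2) = mex{0} = 1
g(3) = mex{0} = 1
g(4) = mex{0,1} = 2
g(5) = mex{1} = 0
g(6) = mex{1,2} = 0
g(7) = mex{0,2} = 1
g(8) = mex{0} = 1
g(9) = mex{0,1} = 2
g(10) = mex{1} = 0
g(11) = mex{1,2} = 0
g(12) = mex{0,2} = 1
g(13) = mex{0} = 1
So g(13) = 1.
Heap B is a plain Nim heap of size 9, so its Grundy value is 9.
Build the Grundy sequence for heap C with g(k) = mex{g(k−s) : s ∈ {3, 5}, s ≤ k}:
k:     0  1  2  3  4  5  6  7  8  9
g(k):  0  0  0  1  1  1  2  2  0  0
So g(9) = 0.
By the Sprague-Grundy theorem, the Grundy value of a sum of independent games is the XOR of the component values.
Combined value = 1 ⊕ 9 ⊕ 0 = 8.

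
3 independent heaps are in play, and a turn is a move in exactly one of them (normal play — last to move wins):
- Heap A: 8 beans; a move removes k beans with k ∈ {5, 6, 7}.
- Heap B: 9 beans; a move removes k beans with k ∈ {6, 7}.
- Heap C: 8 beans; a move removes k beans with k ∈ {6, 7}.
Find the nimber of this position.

1

For heap A, compute g(0), g(1), … with moves {5, 6, 7}:
g(0) = mex{} = 0
g(1) = mex{} = 0
g(2) = mex{} = 0
g(3) = mex{} = 0
g(4) = mex{} = 0
g(5) = mex{0} = 1
g(6) = mex{0} = 1
g(7) = mex{0} = 1
g(8) = mex{0} = 1
So g(8) = 1.
For heap B, compute g(0), g(1), … with moves {6, 7}:
k:     0  1  2  3  4  5  6  7  8  9
g(k):  0  0  0  0  0  0  1  1  1  1
So g(9) = 1.
Build the Grundy sequence for heap C with g(k) = mex{g(k−s) : s ∈ {6, 7}, s ≤ k}:
g(0) = mex{} = 0
g(1) = mex{} = 0
g(2) = mex{} = 0
g(3) = mex{} = 0
g(4) = mex{} = 0
g(5) = mex{} = 0
g(6) = mex{0} = 1
g(7) = mex{0} = 1
g(8) = mex{0} = 1
So g(8) = 1.
By the Sprague-Grundy theorem, the Grundy value of a sum of independent games is the XOR of the component values.
Combined value = 1 ⊕ 1 ⊕ 1 = 1.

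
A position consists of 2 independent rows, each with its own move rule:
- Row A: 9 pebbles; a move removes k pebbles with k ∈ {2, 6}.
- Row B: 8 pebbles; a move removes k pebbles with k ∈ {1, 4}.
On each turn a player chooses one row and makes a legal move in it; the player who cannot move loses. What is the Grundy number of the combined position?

1

For row A, compute g(0), g(1), … with moves {2, 6}:
k:     0  1  2  3  4  5  6  7  8  9
g(k):  0  0  1  1  0  0  1  1  0  0
So g(9) = 0.
For row B, compute g(0), g(1), … with moves {1, 4}:
g(0) = mex{} = 0
g(1) = mex{0} = 1
g(2) = mex{1} = 0
g(3) = mex{0} = 1
g(4) = mex{0,1} = 2
g(5) = mex{1,2} = 0
g(6) = mex{0} = 1
g(7) = mex{1} = 0
g(8) = mex{0,2} = 1
So g(8) = 1.
By the Sprague-Grundy theorem, the Grundy value of a sum of independent games is the XOR of the component values.
Combined value = 0 XOR 1 = 1.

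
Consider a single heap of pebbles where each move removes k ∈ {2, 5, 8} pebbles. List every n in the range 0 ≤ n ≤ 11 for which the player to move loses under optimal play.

0, 1, 4, 7, 10, 11

Build the Grundy sequence with g(k) = mex{g(k−s) : s ∈ {2, 5, 8}, s ≤ k}:
g(0) = mex{} = 0
g(1) = mex{} = 0
g(2) = mex{0} = 1
g(3) = mex{0} = 1
g(4) = mex{1} = 0
g(5) = mex{0,1} = 2
g(6) = mex{0} = 1
g(7) = mex{1,2} = 0
g(8) = mex{0,1} = 2
g(9) = mex{0} = 1
g(10) = mex{1,2} = 0
g(11) = mex{1} = 0
The P-positions (g = 0) in 0..11 are 0, 1, 4, 7, 10, 11.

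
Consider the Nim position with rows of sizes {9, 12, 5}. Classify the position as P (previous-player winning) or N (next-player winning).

P-position

Compute the nim-sum pairwise:
9 XOR 12 = 5
5 XOR 5 = 0
The nim-sum is 0, so this is a P-position: the player to move is in a losing position under optimal play.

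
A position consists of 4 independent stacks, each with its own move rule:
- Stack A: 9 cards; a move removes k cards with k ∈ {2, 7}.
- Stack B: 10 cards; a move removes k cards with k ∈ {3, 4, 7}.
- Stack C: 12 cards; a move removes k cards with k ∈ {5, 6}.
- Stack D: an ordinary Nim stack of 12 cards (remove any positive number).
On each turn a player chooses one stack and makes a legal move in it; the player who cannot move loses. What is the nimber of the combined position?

12

Build the Grundy sequence for stack A with g(k) = mex{g(k−s) : s ∈ {2, 7}, s ≤ k}:
k:     0  1  2  3  4  5  6  7  8  9
g(k):  0  0  1  1  0  0  1  1  2  0
So g(9) = 0.
Build the Grundy sequence for stack B with g(k) = mex{g(k−s) : s ∈ {3, 4, 7}, s ≤ k}:
k:     0  1  2  3  4  5  6  7  8  9 10
g(k):  0  0  0  1  1  1  2  2  2  3  0
So g(10) = 0.
Grundy values for stack C (subtraction set {5, 6}):
g(0) = mex{} = 0
g(1) = mex{} = 0
g(2) = mex{} = 0
g(3) = mex{} = 0
g(4) = mex{} = 0
g(5) = mex{0} = 1
g(6) = mex{0} = 1
g(7) = mex{0} = 1
g(8) = mex{0} = 1
g(9) = mex{0} = 1
g(10) = mex{0,1} = 2
g(11) = mex{1} = 0
g(12) = mex{1} = 0
So g(12) = 0.
Stack D is a plain Nim stack of size 12, so its Grundy value is 12.
The value of a disjunctive sum is the nim-sum of the parts.
Combined value = 0 XOR 0 XOR 0 XOR 12 = 12.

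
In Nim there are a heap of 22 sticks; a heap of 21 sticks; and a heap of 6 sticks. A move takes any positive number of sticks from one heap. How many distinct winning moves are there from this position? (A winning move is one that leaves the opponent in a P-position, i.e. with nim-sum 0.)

3

Compute the nim-sum pairwise:
22 XOR 21 = 3
3 XOR 6 = 5
The overall nim-sum is X = 5. A heap of size p has a winning move iff p XOR X < p (reduce it to p XOR X).
  22: 22 XOR 5 = 19 < 22 — winning move (to 19).
  21: 21 XOR 5 = 16 < 21 — winning move (to 16).
  6: 6 XOR 5 = 3 < 6 — winning move (to 3).
That gives 3 winning moves.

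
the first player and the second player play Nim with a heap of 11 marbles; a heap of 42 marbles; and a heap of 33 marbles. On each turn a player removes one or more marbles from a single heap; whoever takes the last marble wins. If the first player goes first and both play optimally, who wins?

the second player wins

Compute the nim-sum pairwise:
11 ^ 42 = 33
33 ^ 33 = 0
The nim-sum is 0, so this is a P-position: the player to move is in a losing position under optimal play; the first player is about to move from it and so loses — the second player wins.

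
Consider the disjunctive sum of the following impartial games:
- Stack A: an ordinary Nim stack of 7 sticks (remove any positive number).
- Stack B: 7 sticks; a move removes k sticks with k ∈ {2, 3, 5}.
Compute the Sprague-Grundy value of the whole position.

7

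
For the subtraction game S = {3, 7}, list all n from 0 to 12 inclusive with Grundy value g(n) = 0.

0, 1, 2, 6, 10, 11, 12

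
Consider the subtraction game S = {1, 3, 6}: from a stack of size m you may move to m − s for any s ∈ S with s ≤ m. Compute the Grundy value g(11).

Compute g(0), g(1), … for moves {1, 3, 6}:
g(0) = mex{} = 0
g(1) = mex{0} = 1
g(2) = mex{1} = 0
g(3) = mex{0} = 1
g(4) = mex{1} = 0
g(5) = mex{0} = 1
g(6) = mex{0,1} = 2
g(7) = mex{0,1,2} = 3
g(8) = mex{0,1,3} = 2
g(9) = mex{1,2} = 0
g(10) = mex{0,3} = 1
g(11) = mex{1,2} = 0
So g(11) = 0.

0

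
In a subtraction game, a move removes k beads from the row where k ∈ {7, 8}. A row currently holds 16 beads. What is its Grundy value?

Build the Grundy sequence with g(k) = mex{g(k−s) : s ∈ {7, 8}, s ≤ k}:
k:     0  1  2  3  4  5  6  7  8  9 10 11 12 13 14 15 16
g(k):  0  0  0  0  0  0  0  1  1  1  1  1  1  1  2  0  0
So g(16) = 0.

0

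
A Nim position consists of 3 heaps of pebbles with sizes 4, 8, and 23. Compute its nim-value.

In binary:
  00100  (4)
  01000  (8)
  10111  (23)
  -----
  11011  (27)

27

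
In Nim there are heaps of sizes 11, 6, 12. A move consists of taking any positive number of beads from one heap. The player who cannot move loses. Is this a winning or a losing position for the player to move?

Winning position

Nim-sum: 11 ^ 6 ^ 12 = 1.
The nim-sum is 1 ≠ 0, so this is an N-position: the player to move can win.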